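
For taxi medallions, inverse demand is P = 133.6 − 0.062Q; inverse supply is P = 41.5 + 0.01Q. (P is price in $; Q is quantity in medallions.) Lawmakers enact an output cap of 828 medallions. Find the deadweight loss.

$7327.849

Competitive equilibrium: 133.6 − 0.062Q = 41.5 + 0.01Q → Q* = 1279.16667, P* = 54.29167.
At Q = 828: demand price = 133.6 − 0.062·828 = 82.264; supply price = 41.5 + 0.01·828 = 49.78.
ΔQ = 1279.16667 − 828 = 451.16667; wedge = 82.264 − 49.78 = 32.484.
DWL = ½ × 451.16667 × 32.484 = $7327.849.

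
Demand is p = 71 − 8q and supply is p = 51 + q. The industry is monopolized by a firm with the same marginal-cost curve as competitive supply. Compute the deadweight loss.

Competitive equilibrium: 71 − 8q = 51 + q → q* = 2.2222, p* = 53.2222.
Marginal revenue: MR = 71 − 16q. Set MR = MC: 71 − 16q = 51 + q → q_m = 1.1765.
Price p_m = 71 − 8·1.1765 = 61.588; MC(q_m) = 51 + 1·1.1765 = 52.1765.
Competitive q* = 2.2222, so Δq = 1.0457; wedge = 61.588 − 52.1765 = 9.4115.
Welfare loss = ½ × 1.0457 × 9.4115 = 4.92.

4.92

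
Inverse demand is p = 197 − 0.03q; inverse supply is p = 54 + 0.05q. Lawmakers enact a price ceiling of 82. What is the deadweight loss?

60270.25

Competitive equilibrium: 197 − 0.03q = 54 + 0.05q → q* = 1787.5, p* = 143.375.
At the ceiling p = 82, quantity supplied = (82 − 54)/0.05 = 560.
Willingness to pay at q' = 560: 197 − 0.03·560 = 180.2.
Δq = 1787.5 − 560 = 1227.5; wedge = 180.2 − 82 = 98.2.
Welfare loss = ½ × 1227.5 × 98.2 = 60270.25.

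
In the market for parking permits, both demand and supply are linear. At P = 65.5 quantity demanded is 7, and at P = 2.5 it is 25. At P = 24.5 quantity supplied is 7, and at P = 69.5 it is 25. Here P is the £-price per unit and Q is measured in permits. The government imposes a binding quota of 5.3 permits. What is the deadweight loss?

£218.45

Demand slope = (2.5 − 65.5)/(25 − 7) = −3.5, so P = 90 − 3.5Q.
Supply slope = (69.5 − 24.5)/(25 − 7) = 2.5, so P = 7 + 2.5Q.
Competitive equilibrium: 90 − 3.5Q = 7 + 2.5Q → Q* = 13.8333, P* = 41.5833.
At Q = 5.3: demand price = 90 − 3.5·5.3 = 71.45; supply price = 7 + 2.5·5.3 = 20.25.
ΔQ = 13.8333 − 5.3 = 8.5333; wedge = 71.45 − 20.25 = 51.2.
Welfare loss = ½ × 8.5333 × 51.2 = £218.45.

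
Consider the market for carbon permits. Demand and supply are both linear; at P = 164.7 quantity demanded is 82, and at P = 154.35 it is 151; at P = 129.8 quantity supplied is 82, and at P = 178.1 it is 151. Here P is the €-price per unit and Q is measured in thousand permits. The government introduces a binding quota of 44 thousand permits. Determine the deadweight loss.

Demand slope = (154.35 − 164.7)/(151 − 82) = −0.15, so P = 177 − 0.15Q.
Supply slope = (178.1 − 129.8)/(151 − 82) = 0.7, so P = 72.4 + 0.7Q.
Competitive equilibrium: 177 − 0.15Q = 72.4 + 0.7Q → Q* = 123.0588, P* = 158.5412.
At Q = 44: demand price = 177 − 0.15·44 = 170.4; supply price = 72.4 + 0.7·44 = 103.2.
ΔQ = 123.0588 − 44 = 79.0588; wedge = 170.4 − 103.2 = 67.2.
Deadweight loss = ½ × 79.0588 × 67.2 = €2656.38 thousand.

€2656.38 thousand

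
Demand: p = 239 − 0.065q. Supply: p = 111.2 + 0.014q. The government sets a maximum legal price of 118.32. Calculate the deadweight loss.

48593.45

Competitive equilibrium: 239 − 0.065q = 111.2 + 0.014q → q* = 1617.72152, p* = 133.8481.
At the ceiling p = 118.32, quantity supplied = (118.32 − 111.2)/0.014 = 508.57143.
Willingness to pay at q' = 508.57143: 239 − 0.065·508.57143 = 205.94286.
Δq = 1617.72152 − 508.57143 = 1109.15009; wedge = 205.94286 − 118.32 = 87.62286.
DWL = ½ × 1109.15009 × 87.62286 = 48593.45.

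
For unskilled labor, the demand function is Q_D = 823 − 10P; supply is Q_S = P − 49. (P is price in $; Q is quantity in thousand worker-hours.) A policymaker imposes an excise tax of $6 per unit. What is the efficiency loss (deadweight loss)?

In inverse form: demand P = 82.3 − 0.1Q, supply P = 49 + Q.
Competitive equilibrium: 82.3 − 0.1Q = 49 + Q → Q* = 30.2727, P* = 79.2727.
With the tax, the buyer price exceeds the seller price by 6: (82.3 − 0.1Q) − (49 + Q) = 6 → Q' = 24.8182.
ΔQ = 30.2727 − 24.8182 = 5.4545; the wedge equals the tax, 6.
The triangle = ½ × 5.4545 × 6 = $16.36 thousand.

$16.36 thousand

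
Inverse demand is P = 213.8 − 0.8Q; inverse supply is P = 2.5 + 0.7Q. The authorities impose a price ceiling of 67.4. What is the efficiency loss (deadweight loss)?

Competitive equilibrium: 213.8 − 0.8Q = 2.5 + 0.7Q → Q* = 140.8667, P* = 101.1067.
At the ceiling P = 67.4, quantity supplied = (67.4 − 2.5)/0.7 = 92.7143.
Willingness to pay at Q' = 92.7143: 213.8 − 0.8·92.7143 = 139.6286.
ΔQ = 140.8667 − 92.7143 = 48.1524; wedge = 139.6286 − 67.4 = 72.2286.
Welfare loss = ½ × 48.1524 × 72.2286 = 1738.99.

1738.99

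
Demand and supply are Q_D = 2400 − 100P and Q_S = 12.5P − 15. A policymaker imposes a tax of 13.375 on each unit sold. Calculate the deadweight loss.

993.84

In inverse form: demand P = 24 − 0.01Q, supply P = 1.2 + 0.08Q.
Competitive equilibrium: 24 − 0.01Q = 1.2 + 0.08Q → Q* = 253.3333, P* = 21.4667.
With the tax, the buyer price exceeds the seller price by 13.375: (24 − 0.01Q) − (1.2 + 0.08Q) = 13.375 → Q' = 104.7222.
ΔQ = 253.3333 − 104.7222 = 148.6111; the wedge equals the tax, 13.375.
DWL = ½ × 148.6111 × 13.375 = 993.84.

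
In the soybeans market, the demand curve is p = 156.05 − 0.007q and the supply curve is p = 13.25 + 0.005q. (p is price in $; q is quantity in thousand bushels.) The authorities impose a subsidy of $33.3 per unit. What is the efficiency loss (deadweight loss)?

Competitive equilibrium: 156.05 − 0.007q = 13.25 + 0.005q → q* = 11900, p* = 72.75.
The subsidy lowers effective supply by 33.3: p = 0.005q − 20.05.
New quantity: 156.05 − 0.007q = 0.005q − 20.05 → q' = 14675.
Overproduction Δq = 14675 − 11900 = 2775; wedge = subsidy = 33.3.
The triangle = ½ × 2775 × 33.3 = $46203.75 thousand.

$46203.75 thousand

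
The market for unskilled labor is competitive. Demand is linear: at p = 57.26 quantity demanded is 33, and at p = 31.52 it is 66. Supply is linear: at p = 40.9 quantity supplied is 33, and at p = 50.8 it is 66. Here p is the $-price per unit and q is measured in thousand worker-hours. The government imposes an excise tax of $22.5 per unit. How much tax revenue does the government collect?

$614.58 thousand

Demand slope = (31.52 − 57.26)/(66 − 33) = −0.78, so p = 83 − 0.78q.
Supply slope = (50.8 − 40.9)/(66 − 33) = 0.3, so p = 31 + 0.3q.
Competitive equilibrium: 83 − 0.78q = 31 + 0.3q → q* = 48.1481, p* = 45.4444.
With the tax, the buyer price exceeds the seller price by 22.5: (83 − 0.78q) − (31 + 0.3q) = 22.5 → q' = 27.3148.
Tax revenue = 22.5 × 27.3148 = $614.58 thousand.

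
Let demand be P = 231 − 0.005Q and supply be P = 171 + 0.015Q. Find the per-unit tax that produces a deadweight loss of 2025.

9

Competitive equilibrium: 231 − 0.005Q = 171 + 0.015Q → Q* = 3000, P* = 216.
A tax t gives ΔQ = t/0.02 and wedge t, so DWL = t²/0.04.
t²/0.04 = 2025 → t² = 81 → t = 9.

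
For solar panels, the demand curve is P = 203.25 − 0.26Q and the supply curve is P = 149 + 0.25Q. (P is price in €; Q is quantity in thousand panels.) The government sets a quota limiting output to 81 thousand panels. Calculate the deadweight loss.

€164.16 thousand

Competitive equilibrium: 203.25 − 0.26Q = 149 + 0.25Q → Q* = 106.3725, P* = 175.5931.
At Q = 81: demand price = 203.25 − 0.26·81 = 182.19; supply price = 149 + 0.25·81 = 169.25.
ΔQ = 106.3725 − 81 = 25.3725; wedge = 182.19 − 169.25 = 12.94.
Deadweight loss = ½ × 25.3725 × 12.94 = €164.16 thousand.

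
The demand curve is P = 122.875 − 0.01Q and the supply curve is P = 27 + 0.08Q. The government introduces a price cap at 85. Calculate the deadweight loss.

5210.50

Competitive equilibrium: 122.875 − 0.01Q = 27 + 0.08Q → Q* = 1065.2778, P* = 112.2222.
At the ceiling P = 85, quantity supplied = (85 − 27)/0.08 = 725.
Willingness to pay at Q' = 725: 122.875 − 0.01·725 = 115.625.
ΔQ = 1065.2778 − 725 = 340.2778; wedge = 115.625 − 85 = 30.625.
The triangle = ½ × 340.2778 × 30.625 = 5210.50.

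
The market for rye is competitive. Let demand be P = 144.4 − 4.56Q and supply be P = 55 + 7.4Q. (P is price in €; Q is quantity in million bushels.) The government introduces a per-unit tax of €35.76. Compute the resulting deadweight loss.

Competitive equilibrium: 144.4 − 4.56Q = 55 + 7.4Q → Q* = 7.4749, P* = 110.3144.
With the tax, the buyer price exceeds the seller price by 35.76: (144.4 − 4.56Q) − (55 + 7.4Q) = 35.76 → Q' = 4.4849.
ΔQ = 7.4749 − 4.4849 = 2.99; the wedge equals the tax, 35.76.
DWL = ½ × 2.99 × 35.76 = €53.46 million.

€53.46 million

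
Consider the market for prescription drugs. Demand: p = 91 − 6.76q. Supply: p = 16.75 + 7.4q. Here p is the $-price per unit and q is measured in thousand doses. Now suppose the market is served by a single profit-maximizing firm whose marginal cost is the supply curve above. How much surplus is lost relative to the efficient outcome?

$20.33 thousand

Competitive equilibrium: 91 − 6.76q = 16.75 + 7.4q → q* = 5.2436, p* = 55.553.
Marginal revenue: MR = 91 − 13.52q. Set MR = MC: 91 − 13.52q = 16.75 + 7.4q → q_m = 3.5492.
Price p_m = 91 − 6.76·3.5492 = 67.0074; MC(q_m) = 16.75 + 7.4·3.5492 = 43.0141.
Competitive q* = 5.2436, so Δq = 1.6944; wedge = 67.0074 − 43.0141 = 23.9933.
Deadweight loss = ½ × 1.6944 × 23.9933 = $20.33 thousand.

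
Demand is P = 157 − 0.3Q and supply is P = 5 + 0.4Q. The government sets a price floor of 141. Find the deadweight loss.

9391.75

Competitive equilibrium: 157 − 0.3Q = 5 + 0.4Q → Q* = 217.1429, P* = 91.8571.
At the floor P = 141, quantity demanded = (157 − 141)/0.3 = 53.3333.
Sellers' marginal cost at Q' = 53.3333: 5 + 0.4·53.3333 = 26.3333.
ΔQ = 217.1429 − 53.3333 = 163.8096; wedge = 141 − 26.3333 = 114.6667.
Deadweight loss = ½ × 163.8096 × 114.6667 = 9391.75.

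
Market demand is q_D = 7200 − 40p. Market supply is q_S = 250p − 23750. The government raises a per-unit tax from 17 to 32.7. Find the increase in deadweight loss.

13453.28

In inverse form: demand p = 180 − 0.025q, supply p = 95 + 0.004q.
Competitive equilibrium: 180 − 0.025q = 95 + 0.004q → q* = 2931.0345, p* = 106.7241.
For a per-unit tax t: Δq = t/0.029, so DWL = ½·t·(t/0.029) = t²/0.058.
At t = 17: DWL = 4982.759. At t = 32.7: DWL = 18436.034.
Increase = 18436.034 − 4982.759 = 13453.28.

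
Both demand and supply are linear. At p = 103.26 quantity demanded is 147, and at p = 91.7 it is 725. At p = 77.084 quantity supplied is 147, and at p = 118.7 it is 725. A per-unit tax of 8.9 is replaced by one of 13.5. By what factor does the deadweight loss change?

Demand slope = (91.7 − 103.26)/(725 − 147) = −0.02, so p = 106.2 − 0.02q.
Supply slope = (118.7 − 77.084)/(725 − 147) = 0.072, so p = 66.5 + 0.072q.
Competitive equilibrium: 106.2 − 0.02q = 66.5 + 0.072q → q* = 431.5217, p* = 97.5696.
For a per-unit tax t: Δq = t/0.092, so DWL = ½·t·(t/0.092) = t²/0.184.
At t = 8.9: DWL = 430.489. At t = 13.5: DWL = 990.489.
Ratio = (13.5/8.9)² = 2.301.

2.301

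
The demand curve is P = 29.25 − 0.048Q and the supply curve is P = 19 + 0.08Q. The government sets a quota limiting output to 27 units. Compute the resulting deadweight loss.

180.31

Competitive equilibrium: 29.25 − 0.048Q = 19 + 0.08Q → Q* = 80.0781, P* = 25.4063.
At Q = 27: demand price = 29.25 − 0.048·27 = 27.954; supply price = 19 + 0.08·27 = 21.16.
ΔQ = 80.0781 − 27 = 53.0781; wedge = 27.954 − 21.16 = 6.794.
Welfare loss = ½ × 53.0781 × 6.794 = 180.31.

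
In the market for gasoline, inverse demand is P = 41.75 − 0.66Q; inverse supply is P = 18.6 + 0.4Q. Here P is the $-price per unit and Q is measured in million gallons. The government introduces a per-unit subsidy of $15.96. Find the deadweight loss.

Competitive equilibrium: 41.75 − 0.66Q = 18.6 + 0.4Q → Q* = 21.8396, P* = 27.3358.
The subsidy lowers effective supply by 15.96: P = 2.64 + 0.4Q.
New quantity: 41.75 − 0.66Q = 2.64 + 0.4Q → Q' = 36.8962.
Overproduction ΔQ = 36.8962 − 21.8396 = 15.0566; wedge = subsidy = 15.96.
Deadweight loss = ½ × 15.0566 × 15.96 = $120.15 million.

$120.15 million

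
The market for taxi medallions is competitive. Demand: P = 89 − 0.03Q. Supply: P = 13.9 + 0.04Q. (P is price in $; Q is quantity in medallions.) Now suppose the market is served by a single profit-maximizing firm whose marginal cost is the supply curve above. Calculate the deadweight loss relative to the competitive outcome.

Competitive equilibrium: 89 − 0.03Q = 13.9 + 0.04Q → Q* = 1072.8571, P* = 56.8143.
Marginal revenue: MR = 89 − 0.06Q. Set MR = MC: 89 − 0.06Q = 13.9 + 0.04Q → Q_m = 751.
Price P_m = 89 − 0.03·751 = 66.47; MC(Q_m) = 13.9 + 0.04·751 = 43.94.
Competitive Q* = 1072.8571, so ΔQ = 321.8571; wedge = 66.47 − 43.94 = 22.53.
DWL = ½ × 321.8571 × 22.53 = $3625.72.

$3625.72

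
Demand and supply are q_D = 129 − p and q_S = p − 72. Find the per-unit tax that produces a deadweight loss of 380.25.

In inverse form: demand p = 129 − q, supply p = 72 + q.
Competitive equilibrium: 129 − q = 72 + q → q* = 28.5, p* = 100.5.
A tax t gives Δq = t/2 and wedge t, so DWL = t²/4.
t²/4 = 380.25 → t² = 1521 → t = 39.

39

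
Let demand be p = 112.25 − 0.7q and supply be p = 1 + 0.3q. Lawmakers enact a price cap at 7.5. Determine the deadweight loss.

4012.59

Competitive equilibrium: 112.25 − 0.7q = 1 + 0.3q → q* = 111.25, p* = 34.375.
At the ceiling p = 7.5, quantity supplied = (7.5 − 1)/0.3 = 21.66667.
Willingness to pay at q' = 21.66667: 112.25 − 0.7·21.66667 = 97.08333.
Δq = 111.25 − 21.66667 = 89.58333; wedge = 97.08333 − 7.5 = 89.58333.
DWL = ½ × 89.58333 × 89.58333 = 4012.59.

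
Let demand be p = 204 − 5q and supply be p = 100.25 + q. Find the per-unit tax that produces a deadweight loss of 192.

Competitive equilibrium: 204 − 5q = 100.25 + q → q* = 17.2917, p* = 117.5417.
A tax t gives Δq = t/6 and wedge t, so DWL = t²/12.
t²/12 = 192 → t² = 2304 → t = 48.

48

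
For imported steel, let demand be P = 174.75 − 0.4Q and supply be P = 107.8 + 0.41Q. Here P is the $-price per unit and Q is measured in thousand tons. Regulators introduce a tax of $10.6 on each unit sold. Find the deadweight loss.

$69.36 thousand

Competitive equilibrium: 174.75 − 0.4Q = 107.8 + 0.41Q → Q* = 82.6543, P* = 141.6883.
With the tax, the buyer price exceeds the seller price by 10.6: (174.75 − 0.4Q) − (107.8 + 0.41Q) = 10.6 → Q' = 69.5679.
ΔQ = 82.6543 − 69.5679 = 13.0864; the wedge equals the tax, 10.6.
The triangle = ½ × 13.0864 × 10.6 = $69.36 thousand.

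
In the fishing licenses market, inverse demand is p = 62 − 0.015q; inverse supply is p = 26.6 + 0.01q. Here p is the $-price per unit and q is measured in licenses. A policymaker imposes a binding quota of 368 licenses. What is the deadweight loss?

Competitive equilibrium: 62 − 0.015q = 26.6 + 0.01q → q* = 1416, p* = 40.76.
At q = 368: demand price = 62 − 0.015·368 = 56.48; supply price = 26.6 + 0.01·368 = 30.28.
Δq = 1416 − 368 = 1048; wedge = 56.48 − 30.28 = 26.2.
Welfare loss = ½ × 1048 × 26.2 = $13728.80.

$13728.80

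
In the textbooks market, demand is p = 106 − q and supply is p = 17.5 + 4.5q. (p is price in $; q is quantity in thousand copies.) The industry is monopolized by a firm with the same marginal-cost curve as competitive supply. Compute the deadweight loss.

Competitive equilibrium: 106 − q = 17.5 + 4.5q → q* = 16.0909, p* = 89.9091.
Marginal revenue: MR = 106 − 2q. Set MR = MC: 106 − 2q = 17.5 + 4.5q → q_m = 13.6154.
Price p_m = 106 − 1·13.6154 = 92.3846; MC(q_m) = 17.5 + 4.5·13.6154 = 78.7693.
Competitive q* = 16.0909, so Δq = 2.4755; wedge = 92.3846 − 78.7693 = 13.6153.
DWL = ½ × 2.4755 × 13.6153 = $16.85 thousand.

$16.85 thousand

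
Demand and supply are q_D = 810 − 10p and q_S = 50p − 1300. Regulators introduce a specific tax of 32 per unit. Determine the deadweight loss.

4266.67

In inverse form: demand p = 81 − 0.1q, supply p = 26 + 0.02q.
Competitive equilibrium: 81 − 0.1q = 26 + 0.02q → q* = 458.3333, p* = 35.1667.
With the tax, the buyer price exceeds the seller price by 32: (81 − 0.1q) − (26 + 0.02q) = 32 → q' = 191.6667.
Δq = 458.3333 − 191.6667 = 266.6666; the wedge equals the tax, 32.
The triangle = ½ × 266.6666 × 32 = 4266.67.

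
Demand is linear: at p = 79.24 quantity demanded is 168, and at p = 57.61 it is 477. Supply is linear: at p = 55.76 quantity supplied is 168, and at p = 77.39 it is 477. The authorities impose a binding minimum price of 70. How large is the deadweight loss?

Demand slope = (57.61 − 79.24)/(477 − 168) = −0.07, so p = 91 − 0.07q.
Supply slope = (77.39 − 55.76)/(477 − 168) = 0.07, so p = 44 + 0.07q.
Competitive equilibrium: 91 − 0.07q = 44 + 0.07q → q* = 335.7143, p* = 67.5.
At the floor p = 70, quantity demanded = (91 − 70)/0.07 = 300.
Sellers' marginal cost at q' = 300: 44 + 0.07·300 = 65.
Δq = 335.7143 − 300 = 35.7143; wedge = 70 − 65 = 5.
The triangle = ½ × 35.7143 × 5 = 89.29.

89.29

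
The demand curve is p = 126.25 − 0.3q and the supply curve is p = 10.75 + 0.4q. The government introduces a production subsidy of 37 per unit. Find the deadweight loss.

977.86

Competitive equilibrium: 126.25 − 0.3q = 10.75 + 0.4q → q* = 165, p* = 76.75.
The subsidy lowers effective supply by 37: p = 0.4q − 26.25.
New quantity: 126.25 − 0.3q = 0.4q − 26.25 → q' = 217.8571.
Overproduction Δq = 217.8571 − 165 = 52.8571; wedge = subsidy = 37.
Welfare loss = ½ × 52.8571 × 37 = 977.86.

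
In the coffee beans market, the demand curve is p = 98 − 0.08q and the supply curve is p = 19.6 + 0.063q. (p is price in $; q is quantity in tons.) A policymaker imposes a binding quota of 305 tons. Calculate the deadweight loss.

Competitive equilibrium: 98 − 0.08q = 19.6 + 0.063q → q* = 548.2517, p* = 54.1399.
At q = 305: demand price = 98 − 0.08·305 = 73.6; supply price = 19.6 + 0.063·305 = 38.815.
Δq = 548.2517 − 305 = 243.2517; wedge = 73.6 − 38.815 = 34.785.
Deadweight loss = ½ × 243.2517 × 34.785 = $4230.76.

$4230.76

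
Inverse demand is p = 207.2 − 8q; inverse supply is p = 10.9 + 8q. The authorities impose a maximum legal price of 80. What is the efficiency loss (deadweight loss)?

105.49

Competitive equilibrium: 207.2 − 8q = 10.9 + 8q → q* = 12.2688, p* = 109.05.
At the ceiling p = 80, quantity supplied = (80 − 10.9)/8 = 8.6375.
Willingness to pay at q' = 8.6375: 207.2 − 8·8.6375 = 138.1.
Δq = 12.2688 − 8.6375 = 3.6313; wedge = 138.1 − 80 = 58.1.
Welfare loss = ½ × 3.6313 × 58.1 = 105.49.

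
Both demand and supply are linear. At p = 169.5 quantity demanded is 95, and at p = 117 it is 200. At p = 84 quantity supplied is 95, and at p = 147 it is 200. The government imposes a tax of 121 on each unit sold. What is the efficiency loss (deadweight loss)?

6655

Demand slope = (117 − 169.5)/(200 − 95) = −0.5, so p = 217 − 0.5q.
Supply slope = (147 − 84)/(200 − 95) = 0.6, so p = 27 + 0.6q.
Competitive equilibrium: 217 − 0.5q = 27 + 0.6q → q* = 172.7273, p* = 130.6364.
With the tax, the buyer price exceeds the seller price by 121: (217 − 0.5q) − (27 + 0.6q) = 121 → q' = 62.7273.
Δq = 172.7273 − 62.7273 = 110; the wedge equals the tax, 121.
The triangle = ½ × 110 × 121 = 6655.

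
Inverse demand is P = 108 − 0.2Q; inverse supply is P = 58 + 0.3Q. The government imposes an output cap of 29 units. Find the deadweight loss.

1260.25

Competitive equilibrium: 108 − 0.2Q = 58 + 0.3Q → Q* = 100, P* = 88.
At Q = 29: demand price = 108 − 0.2·29 = 102.2; supply price = 58 + 0.3·29 = 66.7.
ΔQ = 100 − 29 = 71; wedge = 102.2 − 66.7 = 35.5.
Deadweight loss = ½ × 71 × 35.5 = 1260.25.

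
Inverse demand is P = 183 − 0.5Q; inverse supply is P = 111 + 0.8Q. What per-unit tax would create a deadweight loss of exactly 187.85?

22.1

Competitive equilibrium: 183 − 0.5Q = 111 + 0.8Q → Q* = 55.3846, P* = 155.3077.
A tax t gives ΔQ = t/1.3 and wedge t, so DWL = t²/2.6.
t²/2.6 = 187.85 → t² = 488.41 → t = 22.1.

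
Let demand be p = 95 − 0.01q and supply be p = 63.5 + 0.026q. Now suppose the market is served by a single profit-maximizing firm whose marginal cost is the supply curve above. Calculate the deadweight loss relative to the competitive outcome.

651.29

Competitive equilibrium: 95 − 0.01q = 63.5 + 0.026q → q* = 875, p* = 86.25.
Marginal revenue: MR = 95 − 0.02q. Set MR = MC: 95 − 0.02q = 63.5 + 0.026q → q_m = 684.7826.
Price p_m = 95 − 0.01·684.7826 = 88.1522; MC(q_m) = 63.5 + 0.026·684.7826 = 81.3043.
Competitive q* = 875, so Δq = 190.2174; wedge = 88.1522 − 81.3043 = 6.8479.
The triangle = ½ × 190.2174 × 6.8479 = 651.29.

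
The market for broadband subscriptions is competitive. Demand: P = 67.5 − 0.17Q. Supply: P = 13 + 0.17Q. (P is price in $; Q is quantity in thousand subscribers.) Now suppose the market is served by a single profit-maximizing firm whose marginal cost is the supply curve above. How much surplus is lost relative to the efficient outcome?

$485.33 thousand

Competitive equilibrium: 67.5 − 0.17Q = 13 + 0.17Q → Q* = 160.2941, P* = 40.25.
Marginal revenue: MR = 67.5 − 0.34Q. Set MR = MC: 67.5 − 0.34Q = 13 + 0.17Q → Q_m = 106.8627.
Price P_m = 67.5 − 0.17·106.8627 = 49.3333; MC(Q_m) = 13 + 0.17·106.8627 = 31.1667.
Competitive Q* = 160.2941, so ΔQ = 53.4314; wedge = 49.3333 − 31.1667 = 18.1666.
The triangle = ½ × 53.4314 × 18.1666 = $485.33 thousand.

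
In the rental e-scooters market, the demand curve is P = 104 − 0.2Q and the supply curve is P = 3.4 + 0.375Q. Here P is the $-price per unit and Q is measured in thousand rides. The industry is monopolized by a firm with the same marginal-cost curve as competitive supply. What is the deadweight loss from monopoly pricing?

Competitive equilibrium: 104 − 0.2Q = 3.4 + 0.375Q → Q* = 174.9565, P* = 69.0087.
Marginal revenue: MR = 104 − 0.4Q. Set MR = MC: 104 − 0.4Q = 3.4 + 0.375Q → Q_m = 129.8065.
Price P_m = 104 − 0.2·129.8065 = 78.0387; MC(Q_m) = 3.4 + 0.375·129.8065 = 52.0774.
Competitive Q* = 174.9565, so ΔQ = 45.15; wedge = 78.0387 − 52.0774 = 25.9613.
Deadweight loss = ½ × 45.15 × 25.9613 = $586.08 thousand.

$586.08 thousand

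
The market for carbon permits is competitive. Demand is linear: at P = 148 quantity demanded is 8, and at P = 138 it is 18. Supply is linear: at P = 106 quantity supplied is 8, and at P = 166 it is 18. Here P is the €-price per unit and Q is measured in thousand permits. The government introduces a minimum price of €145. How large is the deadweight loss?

Demand slope = (138 − 148)/(18 − 8) = −1, so P = 156 − Q.
Supply slope = (166 − 106)/(18 − 8) = 6, so P = 58 + 6Q.
Competitive equilibrium: 156 − Q = 58 + 6Q → Q* = 14, P* = 142.
At the floor P = 145, quantity demanded = (156 − 145)/1 = 11.
Sellers' marginal cost at Q' = 11: 58 + 6·11 = 124.
ΔQ = 14 − 11 = 3; wedge = 145 − 124 = 21.
DWL = ½ × 3 × 21 = €31.50 thousand.

€31.50 thousand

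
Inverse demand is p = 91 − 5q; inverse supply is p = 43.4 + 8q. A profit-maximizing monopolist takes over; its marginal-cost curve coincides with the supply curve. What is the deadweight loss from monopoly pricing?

6.72

Competitive equilibrium: 91 − 5q = 43.4 + 8q → q* = 3.6615, p* = 72.6923.
Marginal revenue: MR = 91 − 10q. Set MR = MC: 91 − 10q = 43.4 + 8q → q_m = 2.6444.
Price p_m = 91 − 5·2.6444 = 77.778; MC(q_m) = 43.4 + 8·2.6444 = 64.5552.
Competitive q* = 3.6615, so Δq = 1.0171; wedge = 77.778 − 64.5552 = 13.2228.
Welfare loss = ½ × 1.0171 × 13.2228 = 6.72.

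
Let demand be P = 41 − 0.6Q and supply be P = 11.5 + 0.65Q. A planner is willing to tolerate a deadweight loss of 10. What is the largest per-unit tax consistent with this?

Competitive equilibrium: 41 − 0.6Q = 11.5 + 0.65Q → Q* = 23.6, P* = 26.84.
A tax t gives ΔQ = t/1.25 and wedge t, so DWL = t²/2.5.
t²/2.5 = 10 → t² = 25 → t = 5.

5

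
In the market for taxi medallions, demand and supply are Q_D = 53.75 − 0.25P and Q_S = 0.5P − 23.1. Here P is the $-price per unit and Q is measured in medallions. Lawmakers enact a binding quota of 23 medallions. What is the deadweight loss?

In inverse form: demand P = 215 − 4Q, supply P = 46.2 + 2Q.
Competitive equilibrium: 215 − 4Q = 46.2 + 2Q → Q* = 28.1333, P* = 102.4667.
At Q = 23: demand price = 215 − 4·23 = 123; supply price = 46.2 + 2·23 = 92.2.
ΔQ = 28.1333 − 23 = 5.1333; wedge = 123 − 92.2 = 30.8.
DWL = ½ × 5.1333 × 30.8 = $79.05.

$79.05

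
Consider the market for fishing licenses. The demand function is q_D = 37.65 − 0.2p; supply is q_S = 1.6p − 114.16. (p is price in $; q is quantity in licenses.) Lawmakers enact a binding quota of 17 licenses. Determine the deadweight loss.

In inverse form: demand p = 188.25 − 5q, supply p = 71.35 + 0.625q.
Competitive equilibrium: 188.25 − 5q = 71.35 + 0.625q → q* = 20.7822, p* = 84.3389.
At q = 17: demand price = 188.25 − 5·17 = 103.25; supply price = 71.35 + 0.625·17 = 81.975.
Δq = 20.7822 − 17 = 3.7822; wedge = 103.25 − 81.975 = 21.275.
DWL = ½ × 3.7822 × 21.275 = $40.23.

$40.23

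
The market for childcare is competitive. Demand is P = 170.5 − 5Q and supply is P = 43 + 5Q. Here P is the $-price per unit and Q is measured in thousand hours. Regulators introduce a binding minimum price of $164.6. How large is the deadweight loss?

Competitive equilibrium: 170.5 − 5Q = 43 + 5Q → Q* = 12.75, P* = 106.75.
At the floor P = 164.6, quantity demanded = (170.5 − 164.6)/5 = 1.18.
Sellers' marginal cost at Q' = 1.18: 43 + 5·1.18 = 48.9.
ΔQ = 12.75 − 1.18 = 11.57; wedge = 164.6 − 48.9 = 115.7.
Welfare loss = ½ × 11.57 × 115.7 = $669.32 thousand.

$669.32 thousand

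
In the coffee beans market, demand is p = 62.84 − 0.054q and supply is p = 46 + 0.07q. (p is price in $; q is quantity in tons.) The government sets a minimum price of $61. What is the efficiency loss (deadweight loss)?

$641.67

Competitive equilibrium: 62.84 − 0.054q = 46 + 0.07q → q* = 135.8065, p* = 55.5065.
At the floor p = 61, quantity demanded = (62.84 − 61)/0.054 = 34.0741.
Sellers' marginal cost at q' = 34.0741: 46 + 0.07·34.0741 = 48.3852.
Δq = 135.8065 − 34.0741 = 101.7324; wedge = 61 − 48.3852 = 12.6148.
DWL = ½ × 101.7324 × 12.6148 = $641.67.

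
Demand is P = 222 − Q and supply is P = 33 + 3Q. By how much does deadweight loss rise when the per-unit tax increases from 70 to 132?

Competitive equilibrium: 222 − Q = 33 + 3Q → Q* = 47.25, P* = 174.75.
For a per-unit tax t: ΔQ = t/4, so DWL = ½·t·(t/4) = t²/8.
At t = 70: DWL = 612.5. At t = 132: DWL = 2178.
Increase = 2178 − 612.5 = 1565.50.

1565.50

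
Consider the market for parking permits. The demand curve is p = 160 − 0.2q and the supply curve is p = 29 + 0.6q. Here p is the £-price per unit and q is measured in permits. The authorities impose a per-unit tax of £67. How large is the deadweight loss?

Competitive equilibrium: 160 − 0.2q = 29 + 0.6q → q* = 163.75, p* = 127.25.
With the tax, the buyer price exceeds the seller price by 67: (160 − 0.2q) − (29 + 0.6q) = 67 → q' = 80.
Δq = 163.75 − 80 = 83.75; the wedge equals the tax, 67.
Welfare loss = ½ × 83.75 × 67 = £2805.625.

£2805.625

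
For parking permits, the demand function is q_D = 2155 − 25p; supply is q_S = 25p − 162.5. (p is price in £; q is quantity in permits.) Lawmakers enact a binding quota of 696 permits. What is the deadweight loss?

£3606

In inverse form: demand p = 86.2 − 0.04q, supply p = 6.5 + 0.04q.
Competitive equilibrium: 86.2 − 0.04q = 6.5 + 0.04q → q* = 996.25, p* = 46.35.
At q = 696: demand price = 86.2 − 0.04·696 = 58.36; supply price = 6.5 + 0.04·696 = 34.34.
Δq = 996.25 − 696 = 300.25; wedge = 58.36 − 34.34 = 24.02.
Welfare loss = ½ × 300.25 × 24.02 = £3606.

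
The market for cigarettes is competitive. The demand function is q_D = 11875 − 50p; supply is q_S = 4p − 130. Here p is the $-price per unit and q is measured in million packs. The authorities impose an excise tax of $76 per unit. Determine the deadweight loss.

$10696.30 million

In inverse form: demand p = 237.5 − 0.02q, supply p = 32.5 + 0.25q.
Competitive equilibrium: 237.5 − 0.02q = 32.5 + 0.25q → q* = 759.2593, p* = 222.3148.
With the tax, the buyer price exceeds the seller price by 76: (237.5 − 0.02q) − (32.5 + 0.25q) = 76 → q' = 477.7778.
Δq = 759.2593 − 477.7778 = 281.4815; the wedge equals the tax, 76.
The triangle = ½ × 281.4815 × 76 = $10696.30 million.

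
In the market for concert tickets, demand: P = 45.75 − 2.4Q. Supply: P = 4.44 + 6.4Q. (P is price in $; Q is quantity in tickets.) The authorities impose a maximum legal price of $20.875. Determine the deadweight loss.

$19.89

Competitive equilibrium: 45.75 − 2.4Q = 4.44 + 6.4Q → Q* = 4.6943, P* = 34.4836.
At the ceiling P = 20.875, quantity supplied = (20.875 − 4.44)/6.4 = 2.568.
Willingness to pay at Q' = 2.568: 45.75 − 2.4·2.568 = 39.5868.
ΔQ = 4.6943 − 2.568 = 2.1263; wedge = 39.5868 − 20.875 = 18.7118.
Deadweight loss = ½ × 2.1263 × 18.7118 = $19.89.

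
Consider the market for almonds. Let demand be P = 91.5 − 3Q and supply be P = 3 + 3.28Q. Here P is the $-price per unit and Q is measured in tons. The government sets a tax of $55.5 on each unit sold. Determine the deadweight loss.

Competitive equilibrium: 91.5 − 3Q = 3 + 3.28Q → Q* = 14.0924, P* = 49.2229.
With the tax, the buyer price exceeds the seller price by 55.5: (91.5 − 3Q) − (3 + 3.28Q) = 55.5 → Q' = 5.2548.
ΔQ = 14.0924 − 5.2548 = 8.8376; the wedge equals the tax, 55.5.
Welfare loss = ½ × 8.8376 × 55.5 = $245.24.

$245.24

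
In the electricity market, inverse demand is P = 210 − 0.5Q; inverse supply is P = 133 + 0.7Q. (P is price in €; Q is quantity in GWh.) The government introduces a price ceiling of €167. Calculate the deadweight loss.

Competitive equilibrium: 210 − 0.5Q = 133 + 0.7Q → Q* = 64.1667, P* = 177.9167.
At the ceiling P = 167, quantity supplied = (167 − 133)/0.7 = 48.5714.
Willingness to pay at Q' = 48.5714: 210 − 0.5·48.5714 = 185.7143.
ΔQ = 64.1667 − 48.5714 = 15.5953; wedge = 185.7143 − 167 = 18.7143.
DWL = ½ × 15.5953 × 18.7143 = €145.93.

€145.93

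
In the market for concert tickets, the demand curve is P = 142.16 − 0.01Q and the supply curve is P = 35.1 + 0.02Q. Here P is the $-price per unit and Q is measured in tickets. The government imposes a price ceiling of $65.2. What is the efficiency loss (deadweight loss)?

Competitive equilibrium: 142.16 − 0.01Q = 35.1 + 0.02Q → Q* = 3568.6667, P* = 106.4733.
At the ceiling P = 65.2, quantity supplied = (65.2 − 35.1)/0.02 = 1505.
Willingness to pay at Q' = 1505: 142.16 − 0.01·1505 = 127.11.
ΔQ = 3568.6667 − 1505 = 2063.6667; wedge = 127.11 − 65.2 = 61.91.
DWL = ½ × 2063.6667 × 61.91 = $63880.80.

$63880.80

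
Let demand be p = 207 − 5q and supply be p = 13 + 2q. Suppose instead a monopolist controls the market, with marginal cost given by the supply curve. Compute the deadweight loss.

466.72

Competitive equilibrium: 207 − 5q = 13 + 2q → q* = 27.71429, p* = 68.42857.
Marginal revenue: MR = 207 − 10q. Set MR = MC: 207 − 10q = 13 + 2q → q_m = 16.16667.
Price p_m = 207 − 5·16.16667 = 126.16665; MC(q_m) = 13 + 2·16.16667 = 45.33334.
Competitive q* = 27.71429, so Δq = 11.54762; wedge = 126.16665 − 45.33334 = 80.83331.
DWL = ½ × 11.54762 × 80.83331 = 466.72.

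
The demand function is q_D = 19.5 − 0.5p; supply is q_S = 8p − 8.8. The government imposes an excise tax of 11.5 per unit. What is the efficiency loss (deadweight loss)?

In inverse form: demand p = 39 − 2q, supply p = 1.1 + 0.125q.
Competitive equilibrium: 39 − 2q = 1.1 + 0.125q → q* = 17.8353, p* = 3.3294.
With the tax, the buyer price exceeds the seller price by 11.5: (39 − 2q) − (1.1 + 0.125q) = 11.5 → q' = 12.4235.
Δq = 17.8353 − 12.4235 = 5.4118; the wedge equals the tax, 11.5.
Welfare loss = ½ × 5.4118 × 11.5 = 31.12.

31.12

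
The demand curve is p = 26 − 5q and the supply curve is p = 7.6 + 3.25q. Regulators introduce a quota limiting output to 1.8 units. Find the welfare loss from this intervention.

0.76

Competitive equilibrium: 26 − 5q = 7.6 + 3.25q → q* = 2.2303, p* = 14.8485.
At q = 1.8: demand price = 26 − 5·1.8 = 17; supply price = 7.6 + 3.25·1.8 = 13.45.
Δq = 2.2303 − 1.8 = 0.4303; wedge = 17 − 13.45 = 3.55.
Welfare loss = ½ × 0.4303 × 3.55 = 0.76.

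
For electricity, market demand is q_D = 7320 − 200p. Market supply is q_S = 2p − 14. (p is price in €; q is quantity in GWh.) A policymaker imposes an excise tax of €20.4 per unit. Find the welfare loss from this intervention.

In inverse form: demand p = 36.6 − 0.005q, supply p = 7 + 0.5q.
Competitive equilibrium: 36.6 − 0.005q = 7 + 0.5q → q* = 58.6139, p* = 36.3069.
With the tax, the buyer price exceeds the seller price by 20.4: (36.6 − 0.005q) − (7 + 0.5q) = 20.4 → q' = 18.2178.
Δq = 58.6139 − 18.2178 = 40.3961; the wedge equals the tax, 20.4.
The triangle = ½ × 40.3961 × 20.4 = €412.04.

€412.04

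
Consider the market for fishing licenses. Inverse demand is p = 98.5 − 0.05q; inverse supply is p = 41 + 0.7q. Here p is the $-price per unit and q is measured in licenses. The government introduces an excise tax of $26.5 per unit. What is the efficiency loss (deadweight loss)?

Competitive equilibrium: 98.5 − 0.05q = 41 + 0.7q → q* = 76.6667, p* = 94.6667.
With the tax, the buyer price exceeds the seller price by 26.5: (98.5 − 0.05q) − (41 + 0.7q) = 26.5 → q' = 41.3333.
Δq = 76.6667 − 41.3333 = 35.3334; the wedge equals the tax, 26.5.
The triangle = ½ × 35.3334 × 26.5 = $468.17.

$468.17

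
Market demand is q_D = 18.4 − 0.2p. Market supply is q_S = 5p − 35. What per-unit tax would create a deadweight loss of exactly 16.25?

13

In inverse form: demand p = 92 − 5q, supply p = 7 + 0.2q.
Competitive equilibrium: 92 − 5q = 7 + 0.2q → q* = 16.3462, p* = 10.2692.
A tax t gives Δq = t/5.2 and wedge t, so DWL = t²/10.4.
t²/10.4 = 16.25 → t² = 169 → t = 13.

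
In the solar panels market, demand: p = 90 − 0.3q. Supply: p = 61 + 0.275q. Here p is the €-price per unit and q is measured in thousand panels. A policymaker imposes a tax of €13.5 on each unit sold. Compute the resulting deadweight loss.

Competitive equilibrium: 90 − 0.3q = 61 + 0.275q → q* = 50.4348, p* = 74.8696.
With the tax, the buyer price exceeds the seller price by 13.5: (90 − 0.3q) − (61 + 0.275q) = 13.5 → q' = 26.9565.
Δq = 50.4348 − 26.9565 = 23.4783; the wedge equals the tax, 13.5.
Deadweight loss = ½ × 23.4783 × 13.5 = €158.48 thousand.

€158.48 thousand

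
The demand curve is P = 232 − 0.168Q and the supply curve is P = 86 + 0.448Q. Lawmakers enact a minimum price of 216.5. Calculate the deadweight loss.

6453.49

Competitive equilibrium: 232 − 0.168Q = 86 + 0.448Q → Q* = 237.013, P* = 192.1818.
At the floor P = 216.5, quantity demanded = (232 − 216.5)/0.168 = 92.2619.
Sellers' marginal cost at Q' = 92.2619: 86 + 0.448·92.2619 = 127.3333.
ΔQ = 237.013 − 92.2619 = 144.7511; wedge = 216.5 − 127.3333 = 89.1667.
The triangle = ½ × 144.7511 × 89.1667 = 6453.49.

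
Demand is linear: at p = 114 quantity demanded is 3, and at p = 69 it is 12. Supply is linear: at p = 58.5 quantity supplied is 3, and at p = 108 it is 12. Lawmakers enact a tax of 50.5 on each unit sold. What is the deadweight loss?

121.44

Demand slope = (69 − 114)/(12 − 3) = −5, so p = 129 − 5q.
Supply slope = (108 − 58.5)/(12 − 3) = 5.5, so p = 42 + 5.5q.
Competitive equilibrium: 129 − 5q = 42 + 5.5q → q* = 8.2857, p* = 87.5714.
With the tax, the buyer price exceeds the seller price by 50.5: (129 − 5q) − (42 + 5.5q) = 50.5 → q' = 3.4762.
Δq = 8.2857 − 3.4762 = 4.8095; the wedge equals the tax, 50.5.
Deadweight loss = ½ × 4.8095 × 50.5 = 121.44.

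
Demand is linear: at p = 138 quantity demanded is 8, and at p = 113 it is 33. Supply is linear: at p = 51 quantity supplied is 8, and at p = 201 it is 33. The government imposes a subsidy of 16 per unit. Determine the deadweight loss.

Demand slope = (113 − 138)/(33 − 8) = −1, so p = 146 − q.
Supply slope = (201 − 51)/(33 − 8) = 6, so p = 3 + 6q.
Competitive equilibrium: 146 − q = 3 + 6q → q* = 20.4286, p* = 125.5714.
The subsidy lowers effective supply by 16: p = 6q − 13.
New quantity: 146 − q = 6q − 13 → q' = 22.7143.
Overproduction Δq = 22.7143 − 20.4286 = 2.2857; wedge = subsidy = 16.
The triangle = ½ × 2.2857 × 16 = 18.29.

18.29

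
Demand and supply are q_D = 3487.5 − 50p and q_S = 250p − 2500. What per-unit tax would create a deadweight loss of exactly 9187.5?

21

In inverse form: demand p = 69.75 − 0.02q, supply p = 10 + 0.004q.
Competitive equilibrium: 69.75 − 0.02q = 10 + 0.004q → q* = 2489.5833, p* = 19.9583.
A tax t gives Δq = t/0.024 and wedge t, so DWL = t²/0.048.
t²/0.048 = 9187.5 → t² = 441 → t = 21.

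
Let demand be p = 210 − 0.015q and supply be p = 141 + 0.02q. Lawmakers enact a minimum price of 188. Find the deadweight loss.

Competitive equilibrium: 210 − 0.015q = 141 + 0.02q → q* = 1971.42857, p* = 180.42857.
At the floor p = 188, quantity demanded = (210 − 188)/0.015 = 1466.66667.
Sellers' marginal cost at q' = 1466.66667: 141 + 0.02·1466.66667 = 170.33333.
Δq = 1971.42857 − 1466.66667 = 504.7619; wedge = 188 − 170.33333 = 17.66667.
The triangle = ½ × 504.7619 × 17.66667 = 4458.73.

4458.73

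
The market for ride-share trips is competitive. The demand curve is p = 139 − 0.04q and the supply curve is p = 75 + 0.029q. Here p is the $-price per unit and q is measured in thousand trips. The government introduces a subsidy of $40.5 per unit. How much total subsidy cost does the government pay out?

Competitive equilibrium: 139 − 0.04q = 75 + 0.029q → q* = 927.5362, p* = 101.8986.
The subsidy lowers effective supply by 40.5: p = 34.5 + 0.029q.
New quantity: 139 − 0.04q = 34.5 + 0.029q → q' = 1514.4928.
Total subsidy cost = 40.5 × 1514.4928 = $61336.96 thousand.

$61336.96 thousand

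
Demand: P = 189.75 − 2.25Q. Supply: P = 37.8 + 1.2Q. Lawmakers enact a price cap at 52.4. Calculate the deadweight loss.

1752.83

Competitive equilibrium: 189.75 − 2.25Q = 37.8 + 1.2Q → Q* = 44.04348, P* = 90.65217.
At the ceiling P = 52.4, quantity supplied = (52.4 − 37.8)/1.2 = 12.16667.
Willingness to pay at Q' = 12.16667: 189.75 − 2.25·12.16667 = 162.37499.
ΔQ = 44.04348 − 12.16667 = 31.87681; wedge = 162.37499 − 52.4 = 109.97499.
DWL = ½ × 31.87681 × 109.97499 = 1752.83.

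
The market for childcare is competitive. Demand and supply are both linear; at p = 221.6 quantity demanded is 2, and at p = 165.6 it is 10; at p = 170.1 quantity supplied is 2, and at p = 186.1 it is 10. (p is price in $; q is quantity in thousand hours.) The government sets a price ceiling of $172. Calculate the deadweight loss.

$102.48 thousand

Demand slope = (165.6 − 221.6)/(10 − 2) = −7, so p = 235.6 − 7q.
Supply slope = (186.1 − 170.1)/(10 − 2) = 2, so p = 166.1 + 2q.
Competitive equilibrium: 235.6 − 7q = 166.1 + 2q → q* = 7.7222, p* = 181.5444.
At the ceiling p = 172, quantity supplied = (172 − 166.1)/2 = 2.95.
Willingness to pay at q' = 2.95: 235.6 − 7·2.95 = 214.95.
Δq = 7.7222 − 2.95 = 4.7722; wedge = 214.95 − 172 = 42.95.
Deadweight loss = ½ × 4.7722 × 42.95 = $102.48 thousand.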